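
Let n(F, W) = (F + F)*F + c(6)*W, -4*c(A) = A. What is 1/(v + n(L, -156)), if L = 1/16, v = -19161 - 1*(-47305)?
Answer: 128/3632385 ≈ 3.5239e-5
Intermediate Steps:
v = 28144 (v = -19161 + 47305 = 28144)
c(A) = -A/4
L = 1/16 ≈ 0.062500
n(F, W) = 2*F² - 3*W/2 (n(F, W) = (F + F)*F + (-¼*6)*W = (2*F)*F - 3*W/2 = 2*F² - 3*W/2)
1/(v + n(L, -156)) = 1/(28144 + (2*(1/16)² - 3/2*(-156))) = 1/(28144 + (2*(1/256) + 234)) = 1/(28144 + (1/128 + 234)) = 1/(28144 + 29953/128) = 1/(3632385/128) = 128/3632385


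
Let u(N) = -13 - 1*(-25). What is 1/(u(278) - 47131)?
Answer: -1/47119 ≈ -2.1223e-5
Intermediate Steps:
u(N) = 12 (u(N) = -13 + 25 = 12)
1/(u(278) - 47131) = 1/(12 - 47131) = 1/(-47119) = -1/47119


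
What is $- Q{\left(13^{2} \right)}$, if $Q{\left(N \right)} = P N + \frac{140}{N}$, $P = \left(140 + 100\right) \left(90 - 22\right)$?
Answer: $- \frac{466115660}{169} \approx -2.7581 \cdot 10^{6}$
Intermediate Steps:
$P = 16320$ ($P = 240 \cdot 68 = 16320$)
$Q{\left(N \right)} = \frac{140}{N} + 16320 N$ ($Q{\left(N \right)} = 16320 N + \frac{140}{N} = \frac{140}{N} + 16320 N$)
$- Q{\left(13^{2} \right)} = - (\frac{140}{13^{2}} + 16320 \cdot 13^{2}) = - (\frac{140}{169} + 16320 \cdot 169) = - (140 \cdot \frac{1}{169} + 2758080) = - (\frac{140}{169} + 2758080) = \left(-1\right) \frac{466115660}{169} = - \frac{466115660}{169}$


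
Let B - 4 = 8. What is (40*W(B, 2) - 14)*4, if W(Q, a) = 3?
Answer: 424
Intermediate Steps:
B = 12 (B = 4 + 8 = 12)
(40*W(B, 2) - 14)*4 = (40*3 - 14)*4 = (120 - 14)*4 = 106*4 = 424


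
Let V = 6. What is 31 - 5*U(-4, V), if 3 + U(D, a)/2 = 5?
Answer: 11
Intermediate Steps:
U(D, a) = 4 (U(D, a) = -6 + 2*5 = -6 + 10 = 4)
31 - 5*U(-4, V) = 31 - 5*4 = 31 - 20 = 11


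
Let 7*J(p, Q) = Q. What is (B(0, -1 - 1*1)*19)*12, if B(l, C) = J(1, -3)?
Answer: -684/7 ≈ -97.714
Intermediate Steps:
J(p, Q) = Q/7
B(l, C) = -3/7 (B(l, C) = (⅐)*(-3) = -3/7)
(B(0, -1 - 1*1)*19)*12 = -3/7*19*12 = -57/7*12 = -684/7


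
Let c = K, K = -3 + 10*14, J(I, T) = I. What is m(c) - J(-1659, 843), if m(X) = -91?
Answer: 1568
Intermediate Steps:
K = 137 (K = -3 + 140 = 137)
c = 137
m(c) - J(-1659, 843) = -91 - 1*(-1659) = -91 + 1659 = 1568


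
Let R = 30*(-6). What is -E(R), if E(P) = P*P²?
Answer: 5832000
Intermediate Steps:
R = -180
E(P) = P³
-E(R) = -1*(-180)³ = -1*(-5832000) = 5832000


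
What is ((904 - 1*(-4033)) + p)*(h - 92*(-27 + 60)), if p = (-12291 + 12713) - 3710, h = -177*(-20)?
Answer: 831096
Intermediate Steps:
h = 3540
p = -3288 (p = 422 - 3710 = -3288)
((904 - 1*(-4033)) + p)*(h - 92*(-27 + 60)) = ((904 - 1*(-4033)) - 3288)*(3540 - 92*(-27 + 60)) = ((904 + 4033) - 3288)*(3540 - 92*33) = (4937 - 3288)*(3540 - 3036) = 1649*504 = 831096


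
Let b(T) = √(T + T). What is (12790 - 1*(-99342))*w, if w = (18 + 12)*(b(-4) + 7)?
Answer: 23547720 + 6727920*I*√2 ≈ 2.3548e+7 + 9.5147e+6*I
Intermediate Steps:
b(T) = √2*√T (b(T) = √(2*T) = √2*√T)
w = 210 + 60*I*√2 (w = (18 + 12)*(√2*√(-4) + 7) = 30*(√2*(2*I) + 7) = 30*(2*I*√2 + 7) = 30*(7 + 2*I*√2) = 210 + 60*I*√2 ≈ 210.0 + 84.853*I)
(12790 - 1*(-99342))*w = (12790 - 1*(-99342))*(210 + 60*I*√2) = (12790 + 99342)*(210 + 60*I*√2) = 112132*(210 + 60*I*√2) = 23547720 + 6727920*I*√2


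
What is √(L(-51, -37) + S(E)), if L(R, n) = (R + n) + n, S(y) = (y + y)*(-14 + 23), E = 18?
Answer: √199 ≈ 14.107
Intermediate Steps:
S(y) = 18*y (S(y) = (2*y)*9 = 18*y)
L(R, n) = R + 2*n
√(L(-51, -37) + S(E)) = √((-51 + 2*(-37)) + 18*18) = √((-51 - 74) + 324) = √(-125 + 324) = √199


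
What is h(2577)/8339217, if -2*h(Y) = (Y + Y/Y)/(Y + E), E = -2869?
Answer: 1289/2435051364 ≈ 5.2935e-7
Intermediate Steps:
h(Y) = -(1 + Y)/(2*(-2869 + Y)) (h(Y) = -(Y + Y/Y)/(2*(Y - 2869)) = -(Y + 1)/(2*(-2869 + Y)) = -(1 + Y)/(2*(-2869 + Y)))
h(2577)/8339217 = ((-1 - 1*2577)/(2*(-2869 + 2577)))/8339217 = ((1/2)*(-1 - 2577)/(-292))*(1/8339217) = ((1/2)*(-1/292)*(-2578))*(1/8339217) = (1289/292)*(1/8339217) = 1289/2435051364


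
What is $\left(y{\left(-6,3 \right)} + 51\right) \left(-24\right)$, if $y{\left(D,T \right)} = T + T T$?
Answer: $-1512$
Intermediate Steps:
$y{\left(D,T \right)} = T + T^{2}$
$\left(y{\left(-6,3 \right)} + 51\right) \left(-24\right) = \left(3 \left(1 + 3\right) + 51\right) \left(-24\right) = \left(3 \cdot 4 + 51\right) \left(-24\right) = \left(12 + 51\right) \left(-24\right) = 63 \left(-24\right) = -1512$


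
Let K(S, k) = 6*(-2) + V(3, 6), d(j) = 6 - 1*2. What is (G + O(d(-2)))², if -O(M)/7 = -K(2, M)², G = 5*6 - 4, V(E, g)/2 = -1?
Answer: 1954404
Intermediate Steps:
V(E, g) = -2 (V(E, g) = 2*(-1) = -2)
d(j) = 4 (d(j) = 6 - 2 = 4)
G = 26 (G = 30 - 4 = 26)
K(S, k) = -14 (K(S, k) = 6*(-2) - 2 = -12 - 2 = -14)
O(M) = 1372 (O(M) = -(-7)*(-14)² = -(-7)*196 = -7*(-196) = 1372)
(G + O(d(-2)))² = (26 + 1372)² = 1398² = 1954404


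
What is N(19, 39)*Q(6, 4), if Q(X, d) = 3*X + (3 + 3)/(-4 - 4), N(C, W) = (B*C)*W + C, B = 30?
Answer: 1535181/4 ≈ 3.8380e+5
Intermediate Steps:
N(C, W) = C + 30*C*W (N(C, W) = (30*C)*W + C = 30*C*W + C = C + 30*C*W)
Q(X, d) = -3/4 + 3*X (Q(X, d) = 3*X + 6/(-8) = 3*X + 6*(-1/8) = 3*X - 3/4 = -3/4 + 3*X)
N(19, 39)*Q(6, 4) = (19*(1 + 30*39))*(-3/4 + 3*6) = (19*(1 + 1170))*(-3/4 + 18) = (19*1171)*(69/4) = 22249*(69/4) = 1535181/4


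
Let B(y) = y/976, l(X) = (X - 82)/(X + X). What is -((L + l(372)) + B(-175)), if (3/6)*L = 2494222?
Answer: -452791104097/90768 ≈ -4.9884e+6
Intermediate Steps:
L = 4988444 (L = 2*2494222 = 4988444)
l(X) = (-82 + X)/(2*X) (l(X) = (-82 + X)/((2*X)) = (-82 + X)*(1/(2*X)) = (-82 + X)/(2*X))
B(y) = y/976 (B(y) = y*(1/976) = y/976)
-((L + l(372)) + B(-175)) = -((4988444 + (½)*(-82 + 372)/372) + (1/976)*(-175)) = -((4988444 + (½)*(1/372)*290) - 175/976) = -((4988444 + 145/372) - 175/976) = -(1855701313/372 - 175/976) = -1*452791104097/90768 = -452791104097/90768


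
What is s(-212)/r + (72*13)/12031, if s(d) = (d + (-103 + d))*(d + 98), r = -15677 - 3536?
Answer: -704815050/231151603 ≈ -3.0491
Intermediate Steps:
r = -19213
s(d) = (-103 + 2*d)*(98 + d)
s(-212)/r + (72*13)/12031 = (-10094 + 2*(-212)² + 93*(-212))/(-19213) + (72*13)/12031 = (-10094 + 2*44944 - 19716)*(-1/19213) + 936*(1/12031) = (-10094 + 89888 - 19716)*(-1/19213) + 936/12031 = 60078*(-1/19213) + 936/12031 = -60078/19213 + 936/12031 = -704815050/231151603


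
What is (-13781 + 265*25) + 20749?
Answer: 13593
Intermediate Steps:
(-13781 + 265*25) + 20749 = (-13781 + 6625) + 20749 = -7156 + 20749 = 13593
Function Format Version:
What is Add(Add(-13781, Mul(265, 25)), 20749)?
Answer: 13593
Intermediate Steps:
Add(Add(-13781, Mul(265, 25)), 20749) = Add(Add(-13781, 6625), 20749) = Add(-7156, 20749) = 13593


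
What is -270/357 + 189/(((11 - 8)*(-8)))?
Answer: -8217/952 ≈ -8.6313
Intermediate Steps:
-270/357 + 189/(((11 - 8)*(-8))) = -270*1/357 + 189/((3*(-8))) = -90/119 + 189/(-24) = -90/119 + 189*(-1/24) = -90/119 - 63/8 = -8217/952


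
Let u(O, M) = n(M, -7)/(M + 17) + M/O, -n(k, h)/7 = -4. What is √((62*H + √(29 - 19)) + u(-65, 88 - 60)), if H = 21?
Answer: √(49515830 + 38025*√10)/195 ≈ 36.130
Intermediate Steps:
n(k, h) = 28 (n(k, h) = -7*(-4) = 28)
u(O, M) = 28/(17 + M) + M/O (u(O, M) = 28/(M + 17) + M/O = 28/(17 + M) + M/O)
√((62*H + √(29 - 19)) + u(-65, 88 - 60)) = √((62*21 + √(29 - 19)) + ((88 - 60)² + 17*(88 - 60) + 28*(-65))/((-65)*(17 + (88 - 60)))) = √((1302 + √10) - (28² + 17*28 - 1820)/(65*(17 + 28))) = √((1302 + √10) - 1/65*(784 + 476 - 1820)/45) = √((1302 + √10) - 1/65*1/45*(-560)) = √((1302 + √10) + 112/585) = √(761782/585 + √10)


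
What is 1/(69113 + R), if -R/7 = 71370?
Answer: -1/430477 ≈ -2.3230e-6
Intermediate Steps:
R = -499590 (R = -7*71370 = -499590)
1/(69113 + R) = 1/(69113 - 499590) = 1/(-430477) = -1/430477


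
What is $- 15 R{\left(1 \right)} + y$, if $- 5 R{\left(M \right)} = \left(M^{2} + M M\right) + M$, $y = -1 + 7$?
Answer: $15$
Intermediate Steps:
$y = 6$
$R{\left(M \right)} = - \frac{2 M^{2}}{5} - \frac{M}{5}$ ($R{\left(M \right)} = - \frac{\left(M^{2} + M M\right) + M}{5} = - \frac{\left(M^{2} + M^{2}\right) + M}{5} = - \frac{2 M^{2} + M}{5} = - \frac{M + 2 M^{2}}{5} = - \frac{2 M^{2}}{5} - \frac{M}{5}$)
$- 15 R{\left(1 \right)} + y = - 15 \left(\left(- \frac{1}{5}\right) 1 \left(1 + 2 \cdot 1\right)\right) + 6 = - 15 \left(\left(- \frac{1}{5}\right) 1 \left(1 + 2\right)\right) + 6 = - 15 \left(\left(- \frac{1}{5}\right) 1 \cdot 3\right) + 6 = \left(-15\right) \left(- \frac{3}{5}\right) + 6 = 9 + 6 = 15$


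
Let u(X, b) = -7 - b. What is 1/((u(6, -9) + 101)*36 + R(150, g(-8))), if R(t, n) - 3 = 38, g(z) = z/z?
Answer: 1/3749 ≈ 0.00026674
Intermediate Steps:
g(z) = 1
R(t, n) = 41 (R(t, n) = 3 + 38 = 41)
1/((u(6, -9) + 101)*36 + R(150, g(-8))) = 1/(((-7 - 1*(-9)) + 101)*36 + 41) = 1/(((-7 + 9) + 101)*36 + 41) = 1/((2 + 101)*36 + 41) = 1/(103*36 + 41) = 1/(3708 + 41) = 1/3749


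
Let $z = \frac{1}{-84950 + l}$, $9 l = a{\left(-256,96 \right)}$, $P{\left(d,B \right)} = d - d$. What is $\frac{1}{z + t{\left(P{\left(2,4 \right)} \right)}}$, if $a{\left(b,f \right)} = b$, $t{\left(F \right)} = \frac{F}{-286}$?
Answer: $- \frac{764806}{9} \approx -84979.0$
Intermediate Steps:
$P{\left(d,B \right)} = 0$
$t{\left(F \right)} = - \frac{F}{286}$ ($t{\left(F \right)} = F \left(- \frac{1}{286}\right) = - \frac{F}{286}$)
$l = - \frac{256}{9}$ ($l = \frac{1}{9} \left(-256\right) = - \frac{256}{9} \approx -28.444$)
$z = - \frac{9}{764806}$ ($z = \frac{1}{-84950 - \frac{256}{9}} = \frac{1}{- \frac{764806}{9}} = - \frac{9}{764806} \approx -1.1768 \cdot 10^{-5}$)
$\frac{1}{z + t{\left(P{\left(2,4 \right)} \right)}} = \frac{1}{- \frac{9}{764806} - 0} = \frac{1}{- \frac{9}{764806} + 0} = \frac{1}{- \frac{9}{764806}} = - \frac{764806}{9}$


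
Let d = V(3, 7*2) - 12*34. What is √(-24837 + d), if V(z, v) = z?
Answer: I*√25242 ≈ 158.88*I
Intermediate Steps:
d = -405 (d = 3 - 12*34 = 3 - 408 = -405)
√(-24837 + d) = √(-24837 - 405) = √(-25242) = I*√25242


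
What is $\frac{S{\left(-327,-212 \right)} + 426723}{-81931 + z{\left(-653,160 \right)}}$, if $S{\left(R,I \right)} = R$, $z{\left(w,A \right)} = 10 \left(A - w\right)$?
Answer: $- \frac{426396}{73801} \approx -5.7776$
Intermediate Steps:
$z{\left(w,A \right)} = - 10 w + 10 A$
$\frac{S{\left(-327,-212 \right)} + 426723}{-81931 + z{\left(-653,160 \right)}} = \frac{-327 + 426723}{-81931 + \left(\left(-10\right) \left(-653\right) + 10 \cdot 160\right)} = \frac{426396}{-81931 + \left(6530 + 1600\right)} = \frac{426396}{-81931 + 8130} = \frac{426396}{-73801} = 426396 \left(- \frac{1}{73801}\right) = - \frac{426396}{73801}$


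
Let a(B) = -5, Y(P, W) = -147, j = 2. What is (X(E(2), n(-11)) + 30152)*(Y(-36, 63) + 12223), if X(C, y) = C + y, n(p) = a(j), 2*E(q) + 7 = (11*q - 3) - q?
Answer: 364115552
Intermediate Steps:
E(q) = -5 + 5*q (E(q) = -7/2 + ((11*q - 3) - q)/2 = -7/2 + ((-3 + 11*q) - q)/2 = -7/2 + (-3 + 10*q)/2 = -7/2 + (-3/2 + 5*q) = -5 + 5*q)
n(p) = -5
(X(E(2), n(-11)) + 30152)*(Y(-36, 63) + 12223) = (((-5 + 5*2) - 5) + 30152)*(-147 + 12223) = (((-5 + 10) - 5) + 30152)*12076 = ((5 - 5) + 30152)*12076 = (0 + 30152)*12076 = 30152*12076 = 364115552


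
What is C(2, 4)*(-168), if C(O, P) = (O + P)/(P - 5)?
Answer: 1008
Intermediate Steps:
C(O, P) = (O + P)/(-5 + P)
C(2, 4)*(-168) = ((2 + 4)/(-5 + 4))*(-168) = (6/(-1))*(-168) = -1*6*(-168) = -6*(-168) = 1008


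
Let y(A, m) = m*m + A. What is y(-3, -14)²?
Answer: 37249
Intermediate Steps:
y(A, m) = A + m² (y(A, m) = m² + A = A + m²)
y(-3, -14)² = (-3 + (-14)²)² = (-3 + 196)² = 193² = 37249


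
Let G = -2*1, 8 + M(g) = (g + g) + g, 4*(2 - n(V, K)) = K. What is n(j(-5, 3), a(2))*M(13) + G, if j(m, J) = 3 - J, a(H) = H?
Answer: 89/2 ≈ 44.500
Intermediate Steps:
n(V, K) = 2 - K/4
M(g) = -8 + 3*g (M(g) = -8 + ((g + g) + g) = -8 + (2*g + g) = -8 + 3*g)
G = -2
n(j(-5, 3), a(2))*M(13) + G = (2 - ¼*2)*(-8 + 3*13) - 2 = (2 - ½)*(-8 + 39) - 2 = (3/2)*31 - 2 = 93/2 - 2 = 89/2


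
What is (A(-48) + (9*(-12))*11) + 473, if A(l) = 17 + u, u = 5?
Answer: -693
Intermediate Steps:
A(l) = 22 (A(l) = 17 + 5 = 22)
(A(-48) + (9*(-12))*11) + 473 = (22 + (9*(-12))*11) + 473 = (22 - 108*11) + 473 = (22 - 1188) + 473 = -1166 + 473 = -693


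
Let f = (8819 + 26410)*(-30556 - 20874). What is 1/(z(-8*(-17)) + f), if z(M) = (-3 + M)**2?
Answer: -1/1811809781 ≈ -5.5193e-10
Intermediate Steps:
f = -1811827470 (f = 35229*(-51430) = -1811827470)
1/(z(-8*(-17)) + f) = 1/((-3 - 8*(-17))**2 - 1811827470) = 1/((-3 + 136)**2 - 1811827470) = 1/(133**2 - 1811827470) = 1/(17689 - 1811827470) = 1/(-1811809781) = -1/1811809781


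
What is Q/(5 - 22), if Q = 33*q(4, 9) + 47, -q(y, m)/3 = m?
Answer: 844/17 ≈ 49.647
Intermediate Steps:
q(y, m) = -3*m
Q = -844 (Q = 33*(-3*9) + 47 = 33*(-27) + 47 = -891 + 47 = -844)
Q/(5 - 22) = -844/(5 - 22) = -844/(-17) = -1/17*(-844) = 844/17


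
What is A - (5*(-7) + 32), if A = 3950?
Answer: 3953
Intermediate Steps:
A - (5*(-7) + 32) = 3950 - (5*(-7) + 32) = 3950 - (-35 + 32) = 3950 - 1*(-3) = 3950 + 3 = 3953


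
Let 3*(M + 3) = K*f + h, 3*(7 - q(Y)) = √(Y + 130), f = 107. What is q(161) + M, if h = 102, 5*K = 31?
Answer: 3887/15 - √291/3 ≈ 253.45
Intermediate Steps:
K = 31/5 (K = (⅕)*31 = 31/5 ≈ 6.2000)
q(Y) = 7 - √(130 + Y)/3 (q(Y) = 7 - √(Y + 130)/3 = 7 - √(130 + Y)/3)
M = 3782/15 (M = -3 + ((31/5)*107 + 102)/3 = -3 + (3317/5 + 102)/3 = -3 + (⅓)*(3827/5) = -3 + 3827/15 = 3782/15 ≈ 252.13)
q(161) + M = (7 - √(130 + 161)/3) + 3782/15 = (7 - √291/3) + 3782/15 = 3887/15 - √291/3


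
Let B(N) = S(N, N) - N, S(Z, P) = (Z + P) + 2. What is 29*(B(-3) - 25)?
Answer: -754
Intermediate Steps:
S(Z, P) = 2 + P + Z (S(Z, P) = (P + Z) + 2 = 2 + P + Z)
B(N) = 2 + N (B(N) = (2 + N + N) - N = (2 + 2*N) - N = 2 + N)
29*(B(-3) - 25) = 29*((2 - 3) - 25) = 29*(-1 - 25) = 29*(-26) = -754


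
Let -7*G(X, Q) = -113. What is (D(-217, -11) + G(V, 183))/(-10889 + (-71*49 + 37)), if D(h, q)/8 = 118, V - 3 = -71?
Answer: -6721/100317 ≈ -0.066998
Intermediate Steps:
V = -68 (V = 3 - 71 = -68)
G(X, Q) = 113/7 (G(X, Q) = -⅐*(-113) = 113/7)
D(h, q) = 944 (D(h, q) = 8*118 = 944)
(D(-217, -11) + G(V, 183))/(-10889 + (-71*49 + 37)) = (944 + 113/7)/(-10889 + (-71*49 + 37)) = 6721/(7*(-10889 + (-3479 + 37))) = 6721/(7*(-10889 - 3442)) = (6721/7)/(-14331) = (6721/7)*(-1/14331) = -6721/100317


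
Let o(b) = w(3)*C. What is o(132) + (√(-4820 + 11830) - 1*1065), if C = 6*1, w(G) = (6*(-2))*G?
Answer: -1281 + √7010 ≈ -1197.3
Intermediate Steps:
w(G) = -12*G
C = 6
o(b) = -216 (o(b) = -12*3*6 = -36*6 = -216)
o(132) + (√(-4820 + 11830) - 1*1065) = -216 + (√(-4820 + 11830) - 1*1065) = -216 + (√7010 - 1065) = -216 + (-1065 + √7010) = -1281 + √7010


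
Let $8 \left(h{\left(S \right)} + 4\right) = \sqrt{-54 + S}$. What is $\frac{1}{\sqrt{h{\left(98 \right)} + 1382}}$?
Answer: $\frac{2}{\sqrt{5512 + \sqrt{11}}} \approx 0.026931$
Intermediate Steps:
$h{\left(S \right)} = -4 + \frac{\sqrt{-54 + S}}{8}$
$\frac{1}{\sqrt{h{\left(98 \right)} + 1382}} = \frac{1}{\sqrt{\left(-4 + \frac{\sqrt{-54 + 98}}{8}\right) + 1382}} = \frac{1}{\sqrt{\left(-4 + \frac{\sqrt{44}}{8}\right) + 1382}} = \frac{1}{\sqrt{\left(-4 + \frac{2 \sqrt{11}}{8}\right) + 1382}} = \frac{1}{\sqrt{\left(-4 + \frac{\sqrt{11}}{4}\right) + 1382}} = \frac{1}{\sqrt{1378 + \frac{\sqrt{11}}{4}}}$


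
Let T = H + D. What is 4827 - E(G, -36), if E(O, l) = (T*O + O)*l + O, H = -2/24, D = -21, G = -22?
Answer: 20755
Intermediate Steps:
H = -1/12 (H = -2*1/24 = -1/12 ≈ -0.083333)
T = -253/12 (T = -1/12 - 21 = -253/12 ≈ -21.083)
E(O, l) = O - 241*O*l/12 (E(O, l) = (-253*O/12 + O)*l + O = (-241*O/12)*l + O = -241*O*l/12 + O = O - 241*O*l/12)
4827 - E(G, -36) = 4827 - (-22)*(12 - 241*(-36))/12 = 4827 - (-22)*(12 + 8676)/12 = 4827 - (-22)*8688/12 = 4827 - 1*(-15928) = 4827 + 15928 = 20755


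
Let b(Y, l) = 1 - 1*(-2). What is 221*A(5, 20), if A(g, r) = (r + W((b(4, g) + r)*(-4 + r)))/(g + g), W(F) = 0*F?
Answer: 442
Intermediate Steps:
b(Y, l) = 3 (b(Y, l) = 1 + 2 = 3)
W(F) = 0
A(g, r) = r/(2*g) (A(g, r) = (r + 0)/(g + g) = r/((2*g)) = r*(1/(2*g)) = r/(2*g))
221*A(5, 20) = 221*((½)*20/5) = 221*((½)*20*(⅕)) = 221*2 = 442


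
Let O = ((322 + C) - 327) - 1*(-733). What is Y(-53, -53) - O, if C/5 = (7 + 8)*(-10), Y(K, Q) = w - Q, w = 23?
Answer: 98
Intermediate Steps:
Y(K, Q) = 23 - Q
C = -750 (C = 5*((7 + 8)*(-10)) = 5*(15*(-10)) = 5*(-150) = -750)
O = -22 (O = ((322 - 750) - 327) - 1*(-733) = (-428 - 327) + 733 = -755 + 733 = -22)
Y(-53, -53) - O = (23 - 1*(-53)) - 1*(-22) = (23 + 53) + 22 = 76 + 22 = 98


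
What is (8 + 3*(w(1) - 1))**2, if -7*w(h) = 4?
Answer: 529/49 ≈ 10.796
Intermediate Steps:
w(h) = -4/7 (w(h) = -1/7*4 = -4/7)
(8 + 3*(w(1) - 1))**2 = (8 + 3*(-4/7 - 1))**2 = (8 + 3*(-11/7))**2 = (8 - 33/7)**2 = (23/7)**2 = 529/49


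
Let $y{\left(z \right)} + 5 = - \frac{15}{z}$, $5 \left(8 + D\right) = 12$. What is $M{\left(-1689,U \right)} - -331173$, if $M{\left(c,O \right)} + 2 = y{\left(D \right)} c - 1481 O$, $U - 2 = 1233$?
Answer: $- \frac{41830407}{28} \approx -1.4939 \cdot 10^{6}$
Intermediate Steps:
$U = 1235$ ($U = 2 + 1233 = 1235$)
$D = - \frac{28}{5}$ ($D = -8 + \frac{1}{5} \cdot 12 = -8 + \frac{12}{5} = - \frac{28}{5} \approx -5.6$)
$y{\left(z \right)} = -5 - \frac{15}{z}$
$M{\left(c,O \right)} = -2 - 1481 O - \frac{65 c}{28}$ ($M{\left(c,O \right)} = -2 - \left(1481 O - \left(-5 - \frac{15}{- \frac{28}{5}}\right) c\right) = -2 - \left(1481 O - \left(-5 - - \frac{75}{28}\right) c\right) = -2 - \left(1481 O - \left(-5 + \frac{75}{28}\right) c\right) = -2 - \left(1481 O + \frac{65 c}{28}\right) = -2 - 1481 O - \frac{65 c}{28}$)
$M{\left(-1689,U \right)} - -331173 = \left(-2 - 1829035 - - \frac{109785}{28}\right) - -331173 = \left(-2 - 1829035 + \frac{109785}{28}\right) + 331173 = - \frac{51103251}{28} + 331173 = - \frac{41830407}{28}$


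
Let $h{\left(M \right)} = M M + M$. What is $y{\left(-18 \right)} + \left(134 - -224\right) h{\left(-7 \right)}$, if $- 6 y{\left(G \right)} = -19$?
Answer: $\frac{90235}{6} \approx 15039.0$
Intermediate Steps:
$y{\left(G \right)} = \frac{19}{6}$ ($y{\left(G \right)} = \left(- \frac{1}{6}\right) \left(-19\right) = \frac{19}{6}$)
$h{\left(M \right)} = M + M^{2}$ ($h{\left(M \right)} = M^{2} + M = M + M^{2}$)
$y{\left(-18 \right)} + \left(134 - -224\right) h{\left(-7 \right)} = \frac{19}{6} + \left(134 - -224\right) \left(- 7 \left(1 - 7\right)\right) = \frac{19}{6} + \left(134 + 224\right) \left(\left(-7\right) \left(-6\right)\right) = \frac{19}{6} + 358 \cdot 42 = \frac{19}{6} + 15036 = \frac{90235}{6}$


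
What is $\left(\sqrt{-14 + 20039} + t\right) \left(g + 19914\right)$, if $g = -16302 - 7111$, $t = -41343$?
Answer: $144659157 - 52485 \sqrt{89} \approx 1.4416 \cdot 10^{8}$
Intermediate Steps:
$g = -23413$ ($g = -16302 - 7111 = -23413$)
$\left(\sqrt{-14 + 20039} + t\right) \left(g + 19914\right) = \left(\sqrt{-14 + 20039} - 41343\right) \left(-23413 + 19914\right) = \left(\sqrt{20025} - 41343\right) \left(-3499\right) = \left(15 \sqrt{89} - 41343\right) \left(-3499\right) = \left(-41343 + 15 \sqrt{89}\right) \left(-3499\right) = 144659157 - 52485 \sqrt{89}$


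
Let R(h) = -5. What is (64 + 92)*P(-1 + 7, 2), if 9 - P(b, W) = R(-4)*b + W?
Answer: 5772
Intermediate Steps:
P(b, W) = 9 - W + 5*b (P(b, W) = 9 - (-5*b + W) = 9 - (W - 5*b) = 9 + (-W + 5*b) = 9 - W + 5*b)
(64 + 92)*P(-1 + 7, 2) = (64 + 92)*(9 - 1*2 + 5*(-1 + 7)) = 156*(9 - 2 + 5*6) = 156*(9 - 2 + 30) = 156*37 = 5772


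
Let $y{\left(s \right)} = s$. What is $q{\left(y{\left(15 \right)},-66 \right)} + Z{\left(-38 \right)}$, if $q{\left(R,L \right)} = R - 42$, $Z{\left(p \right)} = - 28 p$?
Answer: $1037$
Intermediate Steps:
$q{\left(R,L \right)} = -42 + R$
$q{\left(y{\left(15 \right)},-66 \right)} + Z{\left(-38 \right)} = \left(-42 + 15\right) - -1064 = -27 + 1064 = 1037$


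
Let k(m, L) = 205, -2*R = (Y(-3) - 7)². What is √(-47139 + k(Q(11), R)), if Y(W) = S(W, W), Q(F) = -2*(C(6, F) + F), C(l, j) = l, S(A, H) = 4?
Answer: I*√46934 ≈ 216.64*I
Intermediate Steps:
Q(F) = -12 - 2*F (Q(F) = -2*(6 + F) = -12 - 2*F)
Y(W) = 4
R = -9/2 (R = -(4 - 7)²/2 = -½*(-3)² = -½*9 = -9/2 ≈ -4.5000)
√(-47139 + k(Q(11), R)) = √(-47139 + 205) = √(-46934) = I*√46934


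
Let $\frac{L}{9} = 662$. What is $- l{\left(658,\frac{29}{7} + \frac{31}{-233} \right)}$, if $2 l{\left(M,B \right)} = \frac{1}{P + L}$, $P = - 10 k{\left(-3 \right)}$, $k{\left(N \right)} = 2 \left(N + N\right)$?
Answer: $- \frac{1}{12156} \approx -8.2264 \cdot 10^{-5}$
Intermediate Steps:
$k{\left(N \right)} = 4 N$ ($k{\left(N \right)} = 2 \cdot 2 N = 4 N$)
$L = 5958$ ($L = 9 \cdot 662 = 5958$)
$P = 120$ ($P = - 10 \cdot 4 \left(-3\right) = \left(-10\right) \left(-12\right) = 120$)
$l{\left(M,B \right)} = \frac{1}{12156}$ ($l{\left(M,B \right)} = \frac{1}{2 \left(120 + 5958\right)} = \frac{1}{2 \cdot 6078} = \frac{1}{2} \cdot \frac{1}{6078} = \frac{1}{12156}$)
$- l{\left(658,\frac{29}{7} + \frac{31}{-233} \right)} = \left(-1\right) \frac{1}{12156} = - \frac{1}{12156}$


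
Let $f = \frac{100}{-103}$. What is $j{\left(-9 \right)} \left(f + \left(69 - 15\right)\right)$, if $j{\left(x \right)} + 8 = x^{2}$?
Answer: $\frac{398726}{103} \approx 3871.1$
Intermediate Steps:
$f = - \frac{100}{103}$ ($f = 100 \left(- \frac{1}{103}\right) = - \frac{100}{103} \approx -0.97087$)
$j{\left(x \right)} = -8 + x^{2}$
$j{\left(-9 \right)} \left(f + \left(69 - 15\right)\right) = \left(-8 + \left(-9\right)^{2}\right) \left(- \frac{100}{103} + \left(69 - 15\right)\right) = \left(-8 + 81\right) \left(- \frac{100}{103} + 54\right) = 73 \cdot \frac{5462}{103} = \frac{398726}{103}$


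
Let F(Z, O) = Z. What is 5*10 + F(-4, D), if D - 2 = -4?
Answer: 46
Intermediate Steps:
D = -2 (D = 2 - 4 = -2)
5*10 + F(-4, D) = 5*10 - 4 = 50 - 4 = 46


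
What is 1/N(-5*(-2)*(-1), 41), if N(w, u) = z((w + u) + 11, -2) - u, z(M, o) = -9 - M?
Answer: -1/92 ≈ -0.010870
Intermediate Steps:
N(w, u) = -20 - w - 2*u (N(w, u) = (-9 - ((w + u) + 11)) - u = (-9 - ((u + w) + 11)) - u = (-9 - (11 + u + w)) - u = (-9 + (-11 - u - w)) - u = (-20 - u - w) - u = -20 - w - 2*u)
1/N(-5*(-2)*(-1), 41) = 1/(-20 - (-5*(-2))*(-1) - 2*41) = 1/(-20 - 10*(-1) - 82) = 1/(-20 - 1*(-10) - 82) = 1/(-20 + 10 - 82) = 1/(-92) = -1/92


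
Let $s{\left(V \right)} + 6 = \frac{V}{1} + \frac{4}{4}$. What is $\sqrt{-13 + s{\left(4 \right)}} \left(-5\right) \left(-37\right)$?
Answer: $185 i \sqrt{14} \approx 692.21 i$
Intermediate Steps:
$s{\left(V \right)} = -5 + V$ ($s{\left(V \right)} = -6 + \left(\frac{V}{1} + \frac{4}{4}\right) = -6 + \left(V 1 + 4 \cdot \frac{1}{4}\right) = -6 + \left(V + 1\right) = -6 + \left(1 + V\right) = -5 + V$)
$\sqrt{-13 + s{\left(4 \right)}} \left(-5\right) \left(-37\right) = \sqrt{-13 + \left(-5 + 4\right)} \left(-5\right) \left(-37\right) = \sqrt{-13 - 1} \left(-5\right) \left(-37\right) = \sqrt{-14} \left(-5\right) \left(-37\right) = i \sqrt{14} \left(-5\right) \left(-37\right) = - 5 i \sqrt{14} \left(-37\right) = 185 i \sqrt{14}$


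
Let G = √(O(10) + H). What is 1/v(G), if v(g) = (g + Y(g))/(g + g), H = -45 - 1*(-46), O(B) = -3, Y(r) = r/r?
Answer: 2*√2/(√2 - I) ≈ 1.3333 + 0.94281*I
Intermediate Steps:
Y(r) = 1
H = 1 (H = -45 + 46 = 1)
G = I*√2 (G = √(-3 + 1) = √(-2) = I*√2 ≈ 1.4142*I)
v(g) = (1 + g)/(2*g) (v(g) = (g + 1)/(g + g) = (1 + g)/((2*g)) = (1 + g)*(1/(2*g)) = (1 + g)/(2*g))
1/v(G) = 1/((1 + I*√2)/(2*((I*√2)))) = 1/((-I*√2/2)*(1 + I*√2)/2) = 1/(-I*√2*(1 + I*√2)/4) = 2*I*√2/(1 + I*√2)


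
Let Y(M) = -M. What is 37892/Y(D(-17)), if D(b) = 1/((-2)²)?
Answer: -151568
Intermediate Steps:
D(b) = ¼ (D(b) = 1/4 = ¼)
37892/Y(D(-17)) = 37892/((-1*¼)) = 37892/(-¼) = 37892*(-4) = -151568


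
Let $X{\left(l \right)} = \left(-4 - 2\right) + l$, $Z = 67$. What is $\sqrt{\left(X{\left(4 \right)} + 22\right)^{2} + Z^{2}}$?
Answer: $\sqrt{4889} \approx 69.921$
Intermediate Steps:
$X{\left(l \right)} = -6 + l$
$\sqrt{\left(X{\left(4 \right)} + 22\right)^{2} + Z^{2}} = \sqrt{\left(\left(-6 + 4\right) + 22\right)^{2} + 67^{2}} = \sqrt{\left(-2 + 22\right)^{2} + 4489} = \sqrt{20^{2} + 4489} = \sqrt{400 + 4489} = \sqrt{4889}$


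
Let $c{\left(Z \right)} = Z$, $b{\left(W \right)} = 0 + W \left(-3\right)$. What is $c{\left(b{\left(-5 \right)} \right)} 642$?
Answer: $9630$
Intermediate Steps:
$b{\left(W \right)} = - 3 W$ ($b{\left(W \right)} = 0 - 3 W = - 3 W$)
$c{\left(b{\left(-5 \right)} \right)} 642 = \left(-3\right) \left(-5\right) 642 = 15 \cdot 642 = 9630$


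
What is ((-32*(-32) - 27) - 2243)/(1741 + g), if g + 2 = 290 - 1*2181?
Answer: 623/76 ≈ 8.1974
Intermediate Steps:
g = -1893 (g = -2 + (290 - 1*2181) = -2 + (290 - 2181) = -2 - 1891 = -1893)
((-32*(-32) - 27) - 2243)/(1741 + g) = ((-32*(-32) - 27) - 2243)/(1741 - 1893) = ((1024 - 27) - 2243)/(-152) = (997 - 2243)*(-1/152) = -1246*(-1/152) = 623/76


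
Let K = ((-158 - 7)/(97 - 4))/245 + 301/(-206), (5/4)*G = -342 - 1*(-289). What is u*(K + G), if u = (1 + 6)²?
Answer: -68635193/31930 ≈ -2149.6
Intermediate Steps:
G = -212/5 (G = 4*(-342 - 1*(-289))/5 = 4*(-342 + 289)/5 = (⅘)*(-53) = -212/5 ≈ -42.400)
K = -459485/312914 (K = -165/93*(1/245) + 301*(-1/206) = -165*1/93*(1/245) - 301/206 = -55/31*1/245 - 301/206 = -11/1519 - 301/206 = -459485/312914 ≈ -1.4684)
u = 49 (u = 7² = 49)
u*(K + G) = 49*(-459485/312914 - 212/5) = 49*(-68635193/1564570) = -68635193/31930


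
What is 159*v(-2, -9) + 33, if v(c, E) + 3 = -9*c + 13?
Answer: 4485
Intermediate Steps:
v(c, E) = 10 - 9*c (v(c, E) = -3 + (-9*c + 13) = -3 + (13 - 9*c) = 10 - 9*c)
159*v(-2, -9) + 33 = 159*(10 - 9*(-2)) + 33 = 159*(10 + 18) + 33 = 159*28 + 33 = 4452 + 33 = 4485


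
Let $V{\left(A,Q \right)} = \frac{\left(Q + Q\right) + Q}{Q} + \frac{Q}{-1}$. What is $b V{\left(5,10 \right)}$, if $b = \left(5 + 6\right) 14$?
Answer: $-1078$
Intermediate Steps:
$b = 154$ ($b = 11 \cdot 14 = 154$)
$V{\left(A,Q \right)} = 3 - Q$ ($V{\left(A,Q \right)} = \frac{2 Q + Q}{Q} + Q \left(-1\right) = \frac{3 Q}{Q} - Q = 3 - Q$)
$b V{\left(5,10 \right)} = 154 \left(3 - 10\right) = 154 \left(-7\right) = -1078$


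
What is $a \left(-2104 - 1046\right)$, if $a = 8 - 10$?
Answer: $6300$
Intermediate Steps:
$a = -2$
$a \left(-2104 - 1046\right) = - 2 \left(-2104 - 1046\right) = \left(-2\right) \left(-3150\right) = 6300$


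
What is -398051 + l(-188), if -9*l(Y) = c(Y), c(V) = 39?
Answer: -1194166/3 ≈ -3.9806e+5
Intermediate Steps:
l(Y) = -13/3 (l(Y) = -⅑*39 = -13/3)
-398051 + l(-188) = -398051 - 13/3 = -1194166/3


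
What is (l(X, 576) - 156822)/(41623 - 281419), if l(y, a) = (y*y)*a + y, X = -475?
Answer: -129802703/239796 ≈ -541.30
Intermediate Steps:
l(y, a) = y + a*y² (l(y, a) = y²*a + y = a*y² + y = y + a*y²)
(l(X, 576) - 156822)/(41623 - 281419) = (-475*(1 + 576*(-475)) - 156822)/(41623 - 281419) = (-475*(1 - 273600) - 156822)/(-239796) = (-475*(-273599) - 156822)*(-1/239796) = (129959525 - 156822)*(-1/239796) = 129802703*(-1/239796) = -129802703/239796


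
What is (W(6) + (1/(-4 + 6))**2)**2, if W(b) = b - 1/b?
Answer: 5329/144 ≈ 37.007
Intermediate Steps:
(W(6) + (1/(-4 + 6))**2)**2 = ((6 - 1/6) + (1/(-4 + 6))**2)**2 = ((6 - 1*1/6) + (1/2)**2)**2 = ((6 - 1/6) + (1/2)**2)**2 = (35/6 + 1/4)**2 = (73/12)**2 = 5329/144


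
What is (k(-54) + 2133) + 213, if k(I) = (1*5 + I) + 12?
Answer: 2309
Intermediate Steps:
k(I) = 17 + I (k(I) = (5 + I) + 12 = 17 + I)
(k(-54) + 2133) + 213 = ((17 - 54) + 2133) + 213 = (-37 + 2133) + 213 = 2096 + 213 = 2309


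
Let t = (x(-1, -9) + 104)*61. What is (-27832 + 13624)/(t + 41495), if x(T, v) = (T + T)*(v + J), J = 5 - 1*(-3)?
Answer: -4736/15987 ≈ -0.29624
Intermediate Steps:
J = 8 (J = 5 + 3 = 8)
x(T, v) = 2*T*(8 + v) (x(T, v) = (T + T)*(v + 8) = (2*T)*(8 + v) = 2*T*(8 + v))
t = 6466 (t = (2*(-1)*(8 - 9) + 104)*61 = (2*(-1)*(-1) + 104)*61 = (2 + 104)*61 = 106*61 = 6466)
(-27832 + 13624)/(t + 41495) = (-27832 + 13624)/(6466 + 41495) = -14208/47961 = -14208*1/47961 = -4736/15987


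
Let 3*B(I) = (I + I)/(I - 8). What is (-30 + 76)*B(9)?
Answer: 276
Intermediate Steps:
B(I) = 2*I/(3*(-8 + I)) (B(I) = ((I + I)/(I - 8))/3 = ((2*I)/(-8 + I))/3 = (2*I/(-8 + I))/3 = 2*I/(3*(-8 + I)))
(-30 + 76)*B(9) = (-30 + 76)*((⅔)*9/(-8 + 9)) = 46*((⅔)*9/1) = 46*((⅔)*9*1) = 46*6 = 276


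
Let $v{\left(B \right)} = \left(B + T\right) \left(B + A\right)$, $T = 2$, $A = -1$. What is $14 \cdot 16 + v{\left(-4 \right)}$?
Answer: $234$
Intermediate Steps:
$v{\left(B \right)} = \left(-1 + B\right) \left(2 + B\right)$ ($v{\left(B \right)} = \left(B + 2\right) \left(B - 1\right) = \left(2 + B\right) \left(-1 + B\right) = \left(-1 + B\right) \left(2 + B\right)$)
$14 \cdot 16 + v{\left(-4 \right)} = 14 \cdot 16 - \left(6 - 16\right) = 224 - -10 = 224 + 10 = 234$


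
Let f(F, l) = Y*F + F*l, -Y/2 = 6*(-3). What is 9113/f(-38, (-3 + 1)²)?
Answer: -9113/1520 ≈ -5.9954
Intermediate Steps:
Y = 36 (Y = -12*(-3) = -2*(-18) = 36)
f(F, l) = 36*F + F*l
9113/f(-38, (-3 + 1)²) = 9113/((-38*(36 + (-3 + 1)²))) = 9113/((-38*(36 + (-2)²))) = 9113/((-38*(36 + 4))) = 9113/((-38*40)) = 9113/(-1520) = 9113*(-1/1520) = -9113/1520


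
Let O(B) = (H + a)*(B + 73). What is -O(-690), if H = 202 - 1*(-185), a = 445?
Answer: 513344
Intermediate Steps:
H = 387 (H = 202 + 185 = 387)
O(B) = 60736 + 832*B (O(B) = (387 + 445)*(B + 73) = 832*(73 + B) = 60736 + 832*B)
-O(-690) = -(60736 + 832*(-690)) = -(60736 - 574080) = -1*(-513344) = 513344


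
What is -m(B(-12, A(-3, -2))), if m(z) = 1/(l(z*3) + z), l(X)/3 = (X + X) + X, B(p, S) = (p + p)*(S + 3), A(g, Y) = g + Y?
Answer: -1/1344 ≈ -0.00074405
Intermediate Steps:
A(g, Y) = Y + g
B(p, S) = 2*p*(3 + S) (B(p, S) = (2*p)*(3 + S) = 2*p*(3 + S))
l(X) = 9*X (l(X) = 3*((X + X) + X) = 3*(2*X + X) = 3*(3*X) = 9*X)
m(z) = 1/(28*z) (m(z) = 1/(9*(z*3) + z) = 1/(9*(3*z) + z) = 1/(27*z + z) = 1/(28*z))
-m(B(-12, A(-3, -2))) = -1/(28*(2*(-12)*(3 + (-2 - 3)))) = -1/(28*(2*(-12)*(3 - 5))) = -1/(28*(2*(-12)*(-2))) = -1/(28*48) = -1*1/1344 = -1/1344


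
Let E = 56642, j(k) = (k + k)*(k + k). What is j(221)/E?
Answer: 97682/28321 ≈ 3.4491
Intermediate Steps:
j(k) = 4*k² (j(k) = (2*k)*(2*k) = 4*k²)
j(221)/E = (4*221²)/56642 = (4*48841)*(1/56642) = 195364*(1/56642) = 97682/28321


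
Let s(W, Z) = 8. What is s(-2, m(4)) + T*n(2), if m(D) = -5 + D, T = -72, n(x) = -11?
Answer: 800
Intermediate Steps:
s(-2, m(4)) + T*n(2) = 8 - 72*(-11) = 8 + 792 = 800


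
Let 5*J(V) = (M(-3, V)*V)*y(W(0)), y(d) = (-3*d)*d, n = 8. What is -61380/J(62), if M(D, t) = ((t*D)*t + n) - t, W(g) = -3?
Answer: -275/17379 ≈ -0.015824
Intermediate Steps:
y(d) = -3*d²
M(D, t) = 8 - t + D*t² (M(D, t) = ((t*D)*t + 8) - t = ((D*t)*t + 8) - t = (D*t² + 8) - t = (8 + D*t²) - t = 8 - t + D*t²)
J(V) = -27*V*(8 - V - 3*V²)/5 (J(V) = (((8 - V - 3*V²)*V)*(-3*(-3)²))/5 = ((V*(8 - V - 3*V²))*(-3*9))/5 = ((V*(8 - V - 3*V²))*(-27))/5 = (-27*V*(8 - V - 3*V²))/5 = -27*V*(8 - V - 3*V²)/5)
-61380/J(62) = -61380*5/(1674*(-8 + 62 + 3*62²)) = -61380*5/(1674*(-8 + 62 + 3*3844)) = -61380*5/(1674*(-8 + 62 + 11532)) = -61380/((27/5)*62*11586) = -61380/19394964/5 = -61380*5/19394964 = -275/17379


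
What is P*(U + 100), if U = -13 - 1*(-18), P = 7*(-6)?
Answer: -4410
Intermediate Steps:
P = -42
U = 5 (U = -13 + 18 = 5)
P*(U + 100) = -42*(5 + 100) = -42*105 = -4410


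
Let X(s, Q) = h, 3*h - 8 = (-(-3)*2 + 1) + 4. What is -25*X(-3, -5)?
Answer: -475/3 ≈ -158.33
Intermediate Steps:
h = 19/3 (h = 8/3 + ((-(-3)*2 + 1) + 4)/3 = 8/3 + ((-1*(-6) + 1) + 4)/3 = 8/3 + ((6 + 1) + 4)/3 = 8/3 + (7 + 4)/3 = 8/3 + (⅓)*11 = 8/3 + 11/3 = 19/3 ≈ 6.3333)
X(s, Q) = 19/3
-25*X(-3, -5) = -25*19/3 = -475/3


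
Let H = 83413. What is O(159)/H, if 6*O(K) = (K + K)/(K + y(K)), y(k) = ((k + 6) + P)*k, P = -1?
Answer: 1/41289435 ≈ 2.4219e-8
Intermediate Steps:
y(k) = k*(5 + k) (y(k) = ((k + 6) - 1)*k = ((6 + k) - 1)*k = (5 + k)*k = k*(5 + k))
O(K) = K/(3*(K + K*(5 + K))) (O(K) = ((K + K)/(K + K*(5 + K)))/6 = ((2*K)/(K + K*(5 + K)))/6 = (2*K/(K + K*(5 + K)))/6 = K/(3*(K + K*(5 + K))))
O(159)/H = (1/(3*(6 + 159)))/83413 = ((1/3)/165)*(1/83413) = ((1/3)*(1/165))*(1/83413) = (1/495)*(1/83413) = 1/41289435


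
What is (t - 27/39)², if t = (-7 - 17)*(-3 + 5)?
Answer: 400689/169 ≈ 2370.9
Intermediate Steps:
t = -48 (t = -24*2 = -48)
(t - 27/39)² = (-48 - 27/39)² = (-48 - 27*1/39)² = (-48 - 9/13)² = (-633/13)² = 400689/169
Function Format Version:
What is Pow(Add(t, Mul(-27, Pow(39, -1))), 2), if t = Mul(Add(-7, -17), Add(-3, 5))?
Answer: Rational(400689, 169) ≈ 2370.9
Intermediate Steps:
t = -48 (t = Mul(-24, 2) = -48)
Pow(Add(t, Mul(-27, Pow(39, -1))), 2) = Pow(Add(-48, Mul(-27, Pow(39, -1))), 2) = Pow(Add(-48, Mul(-27, Rational(1, 39))), 2) = Pow(Add(-48, Rational(-9, 13)), 2) = Pow(Rational(-633, 13), 2) = Rational(400689, 169)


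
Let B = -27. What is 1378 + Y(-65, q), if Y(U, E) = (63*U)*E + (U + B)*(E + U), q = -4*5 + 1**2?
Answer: 86911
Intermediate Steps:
q = -19 (q = -20 + 1 = -19)
Y(U, E) = (-27 + U)*(E + U) + 63*E*U (Y(U, E) = (63*U)*E + (U - 27)*(E + U) = 63*E*U + (-27 + U)*(E + U) = (-27 + U)*(E + U) + 63*E*U)
1378 + Y(-65, q) = 1378 + ((-65)**2 - 27*(-19) - 27*(-65) + 64*(-19)*(-65)) = 1378 + (4225 + 513 + 1755 + 79040) = 1378 + 85533 = 86911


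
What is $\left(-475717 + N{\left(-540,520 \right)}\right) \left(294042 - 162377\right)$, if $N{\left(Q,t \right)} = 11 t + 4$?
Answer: $-61881628345$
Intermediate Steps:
$N{\left(Q,t \right)} = 4 + 11 t$
$\left(-475717 + N{\left(-540,520 \right)}\right) \left(294042 - 162377\right) = \left(-475717 + \left(4 + 11 \cdot 520\right)\right) \left(294042 - 162377\right) = \left(-475717 + \left(4 + 5720\right)\right) 131665 = \left(-475717 + 5724\right) 131665 = \left(-469993\right) 131665 = -61881628345$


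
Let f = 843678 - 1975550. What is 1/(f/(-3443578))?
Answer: 1721789/565936 ≈ 3.0424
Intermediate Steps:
f = -1131872
1/(f/(-3443578)) = 1/(-1131872/(-3443578)) = 1/(-1131872*(-1/3443578)) = 1/(565936/1721789) = 1721789/565936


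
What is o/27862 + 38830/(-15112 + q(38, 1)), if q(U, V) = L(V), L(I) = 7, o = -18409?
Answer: -271989881/84171102 ≈ -3.2314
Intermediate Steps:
q(U, V) = 7
o/27862 + 38830/(-15112 + q(38, 1)) = -18409/27862 + 38830/(-15112 + 7) = -18409*1/27862 + 38830/(-15105) = -18409/27862 + 38830*(-1/15105) = -18409/27862 - 7766/3021 = -271989881/84171102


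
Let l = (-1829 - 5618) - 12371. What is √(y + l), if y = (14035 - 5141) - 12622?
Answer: I*√23546 ≈ 153.45*I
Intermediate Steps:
y = -3728 (y = 8894 - 12622 = -3728)
l = -19818 (l = -7447 - 12371 = -19818)
√(y + l) = √(-3728 - 19818) = √(-23546) = I*√23546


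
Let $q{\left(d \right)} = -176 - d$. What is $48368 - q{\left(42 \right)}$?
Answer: $48586$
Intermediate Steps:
$48368 - q{\left(42 \right)} = 48368 - \left(-176 - 42\right) = 48368 - -218 = 48368 + 218 = 48586$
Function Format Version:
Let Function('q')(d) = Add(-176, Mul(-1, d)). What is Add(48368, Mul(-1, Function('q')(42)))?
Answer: 48586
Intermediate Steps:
Add(48368, Mul(-1, Function('q')(42))) = Add(48368, Mul(-1, Add(-176, Mul(-1, 42)))) = Add(48368, Mul(-1, Add(-176, -42))) = Add(48368, Mul(-1, -218)) = Add(48368, 218) = 48586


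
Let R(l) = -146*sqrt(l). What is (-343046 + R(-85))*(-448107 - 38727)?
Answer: 167006456364 + 71077764*I*sqrt(85) ≈ 1.6701e+11 + 6.553e+8*I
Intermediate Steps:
(-343046 + R(-85))*(-448107 - 38727) = (-343046 - 146*I*sqrt(85))*(-448107 - 38727) = (-343046 - 146*I*sqrt(85))*(-486834) = 167006456364 + 71077764*I*sqrt(85)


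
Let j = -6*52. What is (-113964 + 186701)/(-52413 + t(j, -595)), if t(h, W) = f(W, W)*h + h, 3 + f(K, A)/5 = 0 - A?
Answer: -72737/976245 ≈ -0.074507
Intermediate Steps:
j = -312
f(K, A) = -15 - 5*A (f(K, A) = -15 + 5*(0 - A) = -15 + 5*(-A) = -15 - 5*A)
t(h, W) = h + h*(-15 - 5*W) (t(h, W) = (-15 - 5*W)*h + h = h*(-15 - 5*W) + h = h + h*(-15 - 5*W))
(-113964 + 186701)/(-52413 + t(j, -595)) = (-113964 + 186701)/(-52413 - 1*(-312)*(14 + 5*(-595))) = 72737/(-52413 - 1*(-312)*(14 - 2975)) = 72737/(-52413 - 1*(-312)*(-2961)) = 72737/(-52413 - 923832) = 72737/(-976245) = 72737*(-1/976245) = -72737/976245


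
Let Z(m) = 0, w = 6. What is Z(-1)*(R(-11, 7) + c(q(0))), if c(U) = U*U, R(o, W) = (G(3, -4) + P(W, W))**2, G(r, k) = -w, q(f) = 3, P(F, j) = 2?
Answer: 0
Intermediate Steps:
G(r, k) = -6 (G(r, k) = -1*6 = -6)
R(o, W) = 16 (R(o, W) = (-6 + 2)**2 = (-4)**2 = 16)
c(U) = U**2
Z(-1)*(R(-11, 7) + c(q(0))) = 0*(16 + 3**2) = 0*(16 + 9) = 0*25 = 0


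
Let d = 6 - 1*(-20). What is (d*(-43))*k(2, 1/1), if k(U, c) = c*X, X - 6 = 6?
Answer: -13416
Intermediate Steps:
X = 12 (X = 6 + 6 = 12)
d = 26 (d = 6 + 20 = 26)
k(U, c) = 12*c (k(U, c) = c*12 = 12*c)
(d*(-43))*k(2, 1/1) = (26*(-43))*(12*(1/1)) = -13416*1*1 = -13416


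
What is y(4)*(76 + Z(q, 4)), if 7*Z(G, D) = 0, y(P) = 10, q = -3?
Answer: 760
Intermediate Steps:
Z(G, D) = 0 (Z(G, D) = (1/7)*0 = 0)
y(4)*(76 + Z(q, 4)) = 10*(76 + 0) = 10*76 = 760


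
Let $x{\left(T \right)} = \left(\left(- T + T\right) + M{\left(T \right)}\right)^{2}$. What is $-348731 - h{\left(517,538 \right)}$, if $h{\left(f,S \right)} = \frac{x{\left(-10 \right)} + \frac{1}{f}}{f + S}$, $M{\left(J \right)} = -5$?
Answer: $- \frac{190210105911}{545435} \approx -3.4873 \cdot 10^{5}$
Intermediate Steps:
$x{\left(T \right)} = 25$ ($x{\left(T \right)} = \left(\left(- T + T\right) - 5\right)^{2} = \left(0 - 5\right)^{2} = \left(-5\right)^{2} = 25$)
$h{\left(f,S \right)} = \frac{25 + \frac{1}{f}}{S + f}$ ($h{\left(f,S \right)} = \frac{25 + \frac{1}{f}}{f + S} = \frac{25 + \frac{1}{f}}{S + f}$)
$-348731 - h{\left(517,538 \right)} = -348731 - \frac{1 + 25 \cdot 517}{517 \left(538 + 517\right)} = -348731 - \frac{1 + 12925}{517 \cdot 1055} = -348731 - \frac{1}{517} \cdot \frac{1}{1055} \cdot 12926 = -348731 - \frac{12926}{545435} = - \frac{190210105911}{545435}$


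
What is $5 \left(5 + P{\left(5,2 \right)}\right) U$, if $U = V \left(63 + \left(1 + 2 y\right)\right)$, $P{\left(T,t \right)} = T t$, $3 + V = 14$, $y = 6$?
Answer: $62700$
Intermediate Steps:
$V = 11$ ($V = -3 + 14 = 11$)
$U = 836$ ($U = 11 \left(63 + \left(1 + 2 \cdot 6\right)\right) = 11 \left(63 + \left(1 + 12\right)\right) = 11 \left(63 + 13\right) = 11 \cdot 76 = 836$)
$5 \left(5 + P{\left(5,2 \right)}\right) U = 5 \left(5 + 5 \cdot 2\right) 836 = 5 \left(5 + 10\right) 836 = 5 \cdot 15 \cdot 836 = 75 \cdot 836 = 62700$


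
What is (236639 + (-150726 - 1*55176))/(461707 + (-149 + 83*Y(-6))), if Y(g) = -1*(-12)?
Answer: 30737/462554 ≈ 0.066451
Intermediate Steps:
Y(g) = 12
(236639 + (-150726 - 1*55176))/(461707 + (-149 + 83*Y(-6))) = (236639 + (-150726 - 1*55176))/(461707 + (-149 + 83*12)) = (236639 + (-150726 - 55176))/(461707 + (-149 + 996)) = (236639 - 205902)/(461707 + 847) = 30737/462554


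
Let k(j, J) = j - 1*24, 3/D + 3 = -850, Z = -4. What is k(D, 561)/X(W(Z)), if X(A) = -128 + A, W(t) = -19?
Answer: 975/5971 ≈ 0.16329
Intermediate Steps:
D = -3/853 (D = 3/(-3 - 850) = 3/(-853) = 3*(-1/853) = -3/853 ≈ -0.0035170)
k(j, J) = -24 + j (k(j, J) = j - 24 = -24 + j)
k(D, 561)/X(W(Z)) = (-24 - 3/853)/(-128 - 19) = -20475/853/(-147) = -20475/853*(-1/147) = 975/5971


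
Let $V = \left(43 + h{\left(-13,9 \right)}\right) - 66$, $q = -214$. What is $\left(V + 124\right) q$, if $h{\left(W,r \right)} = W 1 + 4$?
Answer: $-19688$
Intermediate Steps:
$h{\left(W,r \right)} = 4 + W$ ($h{\left(W,r \right)} = W + 4 = 4 + W$)
$V = -32$ ($V = \left(43 + \left(4 - 13\right)\right) - 66 = \left(43 - 9\right) - 66 = 34 - 66 = -32$)
$\left(V + 124\right) q = \left(-32 + 124\right) \left(-214\right) = 92 \left(-214\right) = -19688$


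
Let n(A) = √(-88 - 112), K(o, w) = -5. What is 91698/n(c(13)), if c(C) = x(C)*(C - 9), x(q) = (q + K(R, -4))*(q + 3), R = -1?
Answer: -45849*I*√2/10 ≈ -6484.0*I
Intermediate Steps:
x(q) = (-5 + q)*(3 + q) (x(q) = (q - 5)*(q + 3) = (-5 + q)*(3 + q))
c(C) = (-9 + C)*(-15 + C² - 2*C) (c(C) = (-15 + C² - 2*C)*(C - 9) = (-15 + C² - 2*C)*(-9 + C) = (-9 + C)*(-15 + C² - 2*C))
n(A) = 10*I*√2 (n(A) = √(-200) = 10*I*√2)
91698/n(c(13)) = 91698/((10*I*√2)) = 91698*(-I*√2/20) = -45849*I*√2/10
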